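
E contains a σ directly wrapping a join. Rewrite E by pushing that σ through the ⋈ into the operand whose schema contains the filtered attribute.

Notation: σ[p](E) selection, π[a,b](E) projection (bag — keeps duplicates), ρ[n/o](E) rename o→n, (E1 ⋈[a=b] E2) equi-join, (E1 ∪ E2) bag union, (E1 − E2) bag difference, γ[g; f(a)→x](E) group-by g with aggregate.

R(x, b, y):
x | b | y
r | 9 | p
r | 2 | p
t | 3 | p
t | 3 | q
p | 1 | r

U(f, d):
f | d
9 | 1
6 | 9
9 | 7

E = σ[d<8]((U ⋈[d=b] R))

σ filters on d, owned by the left side.
E' = (σ[d<8](U) ⋈[d=b] R)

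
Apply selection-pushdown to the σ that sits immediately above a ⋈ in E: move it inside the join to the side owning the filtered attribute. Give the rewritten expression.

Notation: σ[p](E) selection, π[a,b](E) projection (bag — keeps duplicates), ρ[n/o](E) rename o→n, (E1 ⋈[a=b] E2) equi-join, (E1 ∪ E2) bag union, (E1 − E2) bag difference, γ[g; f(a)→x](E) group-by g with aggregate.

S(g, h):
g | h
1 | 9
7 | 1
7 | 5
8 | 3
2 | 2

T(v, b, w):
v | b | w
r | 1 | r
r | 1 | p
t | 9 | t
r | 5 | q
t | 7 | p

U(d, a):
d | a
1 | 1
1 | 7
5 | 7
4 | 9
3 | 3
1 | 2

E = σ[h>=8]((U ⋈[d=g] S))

σ filters on h, owned by the right side.
E' = (U ⋈[d=g] σ[h>=8](S))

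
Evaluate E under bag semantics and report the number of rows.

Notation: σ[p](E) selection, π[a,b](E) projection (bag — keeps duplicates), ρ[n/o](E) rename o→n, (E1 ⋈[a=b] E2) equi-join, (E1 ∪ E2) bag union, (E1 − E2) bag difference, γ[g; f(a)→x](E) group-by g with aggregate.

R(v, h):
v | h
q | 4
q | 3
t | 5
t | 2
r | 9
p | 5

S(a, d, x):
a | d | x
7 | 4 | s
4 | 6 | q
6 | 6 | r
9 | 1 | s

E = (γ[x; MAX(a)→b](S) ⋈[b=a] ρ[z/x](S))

Per-node cardinality:
  S → 4
  γ[x; MAX(a)→b](S) → 3
  S → 4
  ρ[z/x](S) → 4
  (γ[x; MAX(a)→b](S) ⋈[b=a] ρ[z/x](S)) → 3

|E| = 3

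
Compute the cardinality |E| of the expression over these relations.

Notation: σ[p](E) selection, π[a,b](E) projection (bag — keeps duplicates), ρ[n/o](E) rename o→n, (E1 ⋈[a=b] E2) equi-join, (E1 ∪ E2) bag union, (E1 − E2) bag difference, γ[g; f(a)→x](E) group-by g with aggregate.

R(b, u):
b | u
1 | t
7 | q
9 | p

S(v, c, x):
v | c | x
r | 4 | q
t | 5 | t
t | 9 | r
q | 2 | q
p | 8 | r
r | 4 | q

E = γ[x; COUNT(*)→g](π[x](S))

Stepwise |·|:
  S → 6
  π[x](S) → 6
  γ[x; COUNT(*)→g](π[x](S)) → 3

|E| = 3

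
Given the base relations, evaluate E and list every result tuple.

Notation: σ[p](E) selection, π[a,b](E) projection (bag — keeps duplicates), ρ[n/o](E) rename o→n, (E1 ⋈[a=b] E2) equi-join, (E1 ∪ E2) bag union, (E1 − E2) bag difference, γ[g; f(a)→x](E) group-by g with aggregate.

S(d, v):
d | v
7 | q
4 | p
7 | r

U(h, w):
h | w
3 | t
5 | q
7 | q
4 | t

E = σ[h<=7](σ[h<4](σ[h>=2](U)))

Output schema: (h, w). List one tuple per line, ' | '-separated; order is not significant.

Subexpression sizes:
  U → 4
  σ[h>=2](U) → 4
  σ[h<4](σ[h>=2](U)) → 1
  σ[h<=7](σ[h<4](σ[h>=2](U))) → 1

== RESULT ==
h | w
3 | t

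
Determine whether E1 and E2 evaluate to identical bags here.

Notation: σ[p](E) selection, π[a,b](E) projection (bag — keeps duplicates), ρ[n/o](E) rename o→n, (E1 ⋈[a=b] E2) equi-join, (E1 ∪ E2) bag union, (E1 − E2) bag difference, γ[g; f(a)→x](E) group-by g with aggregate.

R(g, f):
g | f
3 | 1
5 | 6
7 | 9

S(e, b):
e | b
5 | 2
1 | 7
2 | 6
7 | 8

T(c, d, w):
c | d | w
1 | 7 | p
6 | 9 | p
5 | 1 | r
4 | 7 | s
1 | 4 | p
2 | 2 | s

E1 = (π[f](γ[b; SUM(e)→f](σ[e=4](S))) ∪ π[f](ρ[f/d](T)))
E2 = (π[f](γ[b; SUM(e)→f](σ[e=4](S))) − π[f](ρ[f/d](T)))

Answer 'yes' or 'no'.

E1 subexpression sizes:
  S → 4
  σ[e=4](S) → 0
  γ[b; SUM(e)→f](σ[e=4](S)) → 0
  π[f](γ[b; SUM(e)→f](σ[e=4](S))) → 0
  T → 6
  ρ[f/d](T) → 6
  π[f](ρ[f/d](T)) → 6
  (π[f](γ[b; SUM(e)→f](σ[e=4](S))) ∪ π[f](ρ[f/d](T))) → 6
E2 subexpression sizes:
  S → 4
  σ[e=4](S) → 0
  γ[b; SUM(e)→f](σ[e=4](S)) → 0
  π[f](γ[b; SUM(e)→f](σ[e=4](S))) → 0
  T → 6
  ρ[f/d](T) → 6
  π[f](ρ[f/d](T)) → 6
  (π[f](γ[b; SUM(e)→f](σ[e=4](S))) − π[f](ρ[f/d](T))) → 0

E1 result:
f
1
2
4
7
7
9
E2 result:
f
(0 rows)
Witness: (1,) appears 1× in E1 but 0× in E2.

no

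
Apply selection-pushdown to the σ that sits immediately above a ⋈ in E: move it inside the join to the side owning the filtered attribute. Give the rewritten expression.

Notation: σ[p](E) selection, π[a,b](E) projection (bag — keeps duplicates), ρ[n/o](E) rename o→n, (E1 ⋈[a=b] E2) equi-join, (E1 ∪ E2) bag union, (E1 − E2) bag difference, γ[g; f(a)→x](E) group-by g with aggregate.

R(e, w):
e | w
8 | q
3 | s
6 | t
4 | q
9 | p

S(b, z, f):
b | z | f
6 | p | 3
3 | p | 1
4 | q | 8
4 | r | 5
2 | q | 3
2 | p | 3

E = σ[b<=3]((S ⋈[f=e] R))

σ filters on b, owned by the left side.
E' = (σ[b<=3](S) ⋈[f=e] R)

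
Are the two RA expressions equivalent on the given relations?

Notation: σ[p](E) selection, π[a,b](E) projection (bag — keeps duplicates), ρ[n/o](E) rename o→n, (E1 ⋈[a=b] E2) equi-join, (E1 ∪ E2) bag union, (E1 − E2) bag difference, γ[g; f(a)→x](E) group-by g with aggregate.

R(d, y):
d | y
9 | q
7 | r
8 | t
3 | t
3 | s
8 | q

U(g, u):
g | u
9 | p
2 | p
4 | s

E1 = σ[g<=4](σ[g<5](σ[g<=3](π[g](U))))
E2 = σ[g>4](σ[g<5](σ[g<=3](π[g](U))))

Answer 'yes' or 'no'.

E1 stepwise |·|:
  U → 3
  π[g](U) → 3
  σ[g<=3](π[g](U)) → 1
  σ[g<5](σ[g<=3](π[g](U))) → 1
  σ[g<=4](σ[g<5](σ[g<=3](π[g](U)))) → 1
E2 stepwise |·|:
  U → 3
  π[g](U) → 3
  σ[g<=3](π[g](U)) → 1
  σ[g<5](σ[g<=3](π[g](U))) → 1
  σ[g>4](σ[g<5](σ[g<=3](π[g](U)))) → 0

E1 result:
g
2
E2 result:
g
(0 rows)
Witness: (2,) appears 1× in E1 but 0× in E2.

no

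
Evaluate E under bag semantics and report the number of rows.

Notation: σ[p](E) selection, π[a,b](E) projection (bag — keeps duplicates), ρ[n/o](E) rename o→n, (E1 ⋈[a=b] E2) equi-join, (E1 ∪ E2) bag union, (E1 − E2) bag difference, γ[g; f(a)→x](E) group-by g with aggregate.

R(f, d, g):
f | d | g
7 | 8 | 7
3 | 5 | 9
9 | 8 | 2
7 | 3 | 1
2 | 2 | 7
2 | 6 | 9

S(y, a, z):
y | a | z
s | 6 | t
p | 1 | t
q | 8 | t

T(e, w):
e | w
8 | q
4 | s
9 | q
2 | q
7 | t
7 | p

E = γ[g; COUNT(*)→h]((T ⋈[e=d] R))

Subexpression sizes:
  T → 6
  R → 6
  (T ⋈[e=d] R) → 3
  γ[g; COUNT(*)→h]((T ⋈[e=d] R)) → 2

|E| = 2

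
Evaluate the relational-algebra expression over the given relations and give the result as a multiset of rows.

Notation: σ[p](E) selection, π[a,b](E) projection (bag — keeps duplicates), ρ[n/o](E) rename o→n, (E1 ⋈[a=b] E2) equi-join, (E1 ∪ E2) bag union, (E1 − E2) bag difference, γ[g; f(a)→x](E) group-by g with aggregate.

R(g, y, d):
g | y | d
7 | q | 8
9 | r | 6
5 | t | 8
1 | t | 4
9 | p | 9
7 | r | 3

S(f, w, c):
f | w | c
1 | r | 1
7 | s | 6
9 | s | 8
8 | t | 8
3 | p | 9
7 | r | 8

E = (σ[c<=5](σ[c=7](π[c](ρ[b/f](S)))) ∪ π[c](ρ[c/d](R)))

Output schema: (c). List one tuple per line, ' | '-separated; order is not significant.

Row counts bottom-up:
  S → 6
  ρ[b/f](S) → 6
  π[c](ρ[b/f](S)) → 6
  σ[c=7](π[c](ρ[b/f](S))) → 0
  σ[c<=5](σ[c=7](π[c](ρ[b/f](S)))) → 0
  R → 6
  ρ[c/d](R) → 6
  π[c](ρ[c/d](R)) → 6
  (σ[c<=5](σ[c=7](π[c](ρ[b/f](S)))) ∪ π[c](ρ[c/d](R))) → 6

== RESULT ==
c
3
4
6
8
8
9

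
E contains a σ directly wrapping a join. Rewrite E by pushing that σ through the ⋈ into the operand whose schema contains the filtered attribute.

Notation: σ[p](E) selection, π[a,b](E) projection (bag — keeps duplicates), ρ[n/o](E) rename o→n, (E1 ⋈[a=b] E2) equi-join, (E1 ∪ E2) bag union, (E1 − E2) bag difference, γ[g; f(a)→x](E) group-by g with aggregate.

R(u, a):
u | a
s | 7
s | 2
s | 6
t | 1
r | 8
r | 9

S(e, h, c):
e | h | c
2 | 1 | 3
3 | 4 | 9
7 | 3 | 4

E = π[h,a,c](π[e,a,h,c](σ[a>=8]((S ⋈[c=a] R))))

σ filters on a, owned by the right side.
E' = π[h,a,c](π[e,a,h,c]((S ⋈[c=a] σ[a>=8](R))))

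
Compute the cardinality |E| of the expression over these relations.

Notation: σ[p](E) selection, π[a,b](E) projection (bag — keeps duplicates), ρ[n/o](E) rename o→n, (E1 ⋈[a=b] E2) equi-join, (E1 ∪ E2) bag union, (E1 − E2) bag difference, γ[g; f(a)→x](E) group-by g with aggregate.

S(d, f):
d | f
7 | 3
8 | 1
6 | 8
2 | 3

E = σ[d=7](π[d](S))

Stepwise |·|:
  S → 4
  π[d](S) → 4
  σ[d=7](π[d](S)) → 1

|E| = 1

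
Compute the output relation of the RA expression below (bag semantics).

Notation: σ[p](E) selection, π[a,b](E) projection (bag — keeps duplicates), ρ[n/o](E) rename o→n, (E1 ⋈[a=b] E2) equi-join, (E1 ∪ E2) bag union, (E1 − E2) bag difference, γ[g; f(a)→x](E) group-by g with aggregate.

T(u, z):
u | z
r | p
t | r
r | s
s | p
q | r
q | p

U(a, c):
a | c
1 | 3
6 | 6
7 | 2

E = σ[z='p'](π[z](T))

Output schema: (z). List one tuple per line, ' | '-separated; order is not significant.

Per-node cardinality:
  T → 6
  π[z](T) → 6
  σ[z='p'](π[z](T)) → 3

== RESULT ==
z
p
p
p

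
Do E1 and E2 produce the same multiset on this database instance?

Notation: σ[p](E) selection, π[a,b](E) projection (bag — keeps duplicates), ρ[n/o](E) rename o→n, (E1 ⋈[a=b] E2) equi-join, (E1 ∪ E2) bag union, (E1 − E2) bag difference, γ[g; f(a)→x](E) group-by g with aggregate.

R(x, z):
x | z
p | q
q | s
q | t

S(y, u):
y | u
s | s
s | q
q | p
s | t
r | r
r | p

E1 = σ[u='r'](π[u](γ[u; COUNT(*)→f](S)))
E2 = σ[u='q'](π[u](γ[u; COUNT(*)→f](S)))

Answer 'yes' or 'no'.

E1 row counts bottom-up:
  S → 6
  γ[u; COUNT(*)→f](S) → 5
  π[u](γ[u; COUNT(*)→f](S)) → 5
  σ[u='r'](π[u](γ[u; COUNT(*)→f](S))) → 1
E2 row counts bottom-up:
  S → 6
  γ[u; COUNT(*)→f](S) → 5
  π[u](γ[u; COUNT(*)→f](S)) → 5
  σ[u='q'](π[u](γ[u; COUNT(*)→f](S))) → 1

E1 result:
u
r
E2 result:
u
q
Witness: ('q',) appears 0× in E1 but 1× in E2.

no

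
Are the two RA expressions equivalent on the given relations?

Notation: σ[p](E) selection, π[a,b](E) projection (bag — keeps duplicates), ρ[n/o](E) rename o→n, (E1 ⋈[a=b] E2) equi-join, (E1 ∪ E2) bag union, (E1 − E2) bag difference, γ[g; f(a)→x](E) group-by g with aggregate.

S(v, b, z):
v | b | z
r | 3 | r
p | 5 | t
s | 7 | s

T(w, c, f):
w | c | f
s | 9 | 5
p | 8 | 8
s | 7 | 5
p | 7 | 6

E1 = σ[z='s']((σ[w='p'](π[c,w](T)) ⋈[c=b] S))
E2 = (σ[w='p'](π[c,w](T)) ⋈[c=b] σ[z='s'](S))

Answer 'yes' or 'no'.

E1 stepwise |·|:
  T → 4
  π[c,w](T) → 4
  σ[w='p'](π[c,w](T)) → 2
  S → 3
  (σ[w='p'](π[c,w](T)) ⋈[c=b] S) → 1
  σ[z='s']((σ[w='p'](π[c,w](T)) ⋈[c=b] S)) → 1
E2 stepwise |·|:
  T → 4
  π[c,w](T) → 4
  σ[w='p'](π[c,w](T)) → 2
  S → 3
  σ[z='s'](S) → 1
  (σ[w='p'](π[c,w](T)) ⋈[c=b] σ[z='s'](S)) → 1

E1 and E2 produce the same multiset:
c | w | v | b | z
7 | p | s | 7 | s

yes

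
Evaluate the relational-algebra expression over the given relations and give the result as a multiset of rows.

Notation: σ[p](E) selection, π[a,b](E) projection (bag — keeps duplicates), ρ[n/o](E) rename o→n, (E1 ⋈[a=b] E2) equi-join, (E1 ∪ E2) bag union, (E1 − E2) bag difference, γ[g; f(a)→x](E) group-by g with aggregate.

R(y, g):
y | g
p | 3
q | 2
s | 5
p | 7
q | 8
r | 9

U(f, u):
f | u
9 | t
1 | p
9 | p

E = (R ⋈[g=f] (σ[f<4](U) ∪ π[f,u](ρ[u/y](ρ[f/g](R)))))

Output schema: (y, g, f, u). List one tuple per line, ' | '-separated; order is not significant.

Stepwise |·|:
  R → 6
  U → 3
  σ[f<4](U) → 1
  R → 6
  ρ[f/g](R) → 6
  ρ[u/y](ρ[f/g](R)) → 6
  π[f,u](ρ[u/y](ρ[f/g](R))) → 6
  (σ[f<4](U) ∪ π[f,u](ρ[u/y](ρ[f/g](R)))) → 7
  (R ⋈[g=f] (σ[f<4](U) ∪ π[f,u](ρ[u/y](ρ[f/g](R))))) → 6

== RESULT ==
y | g | f | u
p | 3 | 3 | p
p | 7 | 7 | p
q | 2 | 2 | q
q | 8 | 8 | q
r | 9 | 9 | r
s | 5 | 5 | s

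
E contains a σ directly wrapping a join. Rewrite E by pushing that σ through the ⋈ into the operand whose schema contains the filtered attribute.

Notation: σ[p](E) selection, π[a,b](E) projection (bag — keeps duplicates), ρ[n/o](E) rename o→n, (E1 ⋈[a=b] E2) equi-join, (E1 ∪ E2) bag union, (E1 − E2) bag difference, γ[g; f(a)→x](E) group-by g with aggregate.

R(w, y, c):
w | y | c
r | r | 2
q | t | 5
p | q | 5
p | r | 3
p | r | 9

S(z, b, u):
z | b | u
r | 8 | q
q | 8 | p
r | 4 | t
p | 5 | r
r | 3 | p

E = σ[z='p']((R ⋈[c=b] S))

σ filters on z, owned by the right side.
E' = (R ⋈[c=b] σ[z='p'](S))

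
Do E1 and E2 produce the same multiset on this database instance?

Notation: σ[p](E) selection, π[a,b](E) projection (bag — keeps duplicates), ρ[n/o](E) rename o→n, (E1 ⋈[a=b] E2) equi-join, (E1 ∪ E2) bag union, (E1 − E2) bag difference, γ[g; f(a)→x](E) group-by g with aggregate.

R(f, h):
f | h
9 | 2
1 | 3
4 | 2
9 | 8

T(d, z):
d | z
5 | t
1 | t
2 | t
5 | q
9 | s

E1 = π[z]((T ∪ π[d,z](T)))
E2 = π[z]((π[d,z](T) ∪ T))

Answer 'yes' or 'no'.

E1 per-node cardinality:
  T → 5
  T → 5
  π[d,z](T) → 5
  (T ∪ π[d,z](T)) → 10
  π[z]((T ∪ π[d,z](T))) → 10
E2 per-node cardinality:
  T → 5
  π[d,z](T) → 5
  T → 5
  (π[d,z](T) ∪ T) → 10
  π[z]((π[d,z](T) ∪ T)) → 10

E1 and E2 produce the same multiset:
z
q
q
s
s
t
t
t
t
t
t

yes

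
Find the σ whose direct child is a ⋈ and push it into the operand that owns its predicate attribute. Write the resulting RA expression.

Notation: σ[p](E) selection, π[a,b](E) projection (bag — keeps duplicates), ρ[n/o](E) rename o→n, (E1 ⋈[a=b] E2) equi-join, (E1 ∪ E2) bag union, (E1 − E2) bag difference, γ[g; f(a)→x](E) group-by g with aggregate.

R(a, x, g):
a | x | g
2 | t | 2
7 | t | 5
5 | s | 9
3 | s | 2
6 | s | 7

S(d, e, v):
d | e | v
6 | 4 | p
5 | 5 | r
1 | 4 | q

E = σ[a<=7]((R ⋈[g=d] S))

σ filters on a, owned by the left side.
E' = (σ[a<=7](R) ⋈[g=d] S)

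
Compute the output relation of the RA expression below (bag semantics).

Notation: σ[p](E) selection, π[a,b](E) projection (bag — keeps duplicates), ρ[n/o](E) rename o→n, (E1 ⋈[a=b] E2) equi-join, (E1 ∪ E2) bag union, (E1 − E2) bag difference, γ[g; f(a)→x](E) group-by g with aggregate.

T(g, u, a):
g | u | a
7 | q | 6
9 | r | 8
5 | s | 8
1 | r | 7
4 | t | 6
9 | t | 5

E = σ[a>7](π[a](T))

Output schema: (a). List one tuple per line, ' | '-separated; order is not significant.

Stepwise |·|:
  T → 6
  π[a](T) → 6
  σ[a>7](π[a](T)) → 2

== RESULT ==
a
8
8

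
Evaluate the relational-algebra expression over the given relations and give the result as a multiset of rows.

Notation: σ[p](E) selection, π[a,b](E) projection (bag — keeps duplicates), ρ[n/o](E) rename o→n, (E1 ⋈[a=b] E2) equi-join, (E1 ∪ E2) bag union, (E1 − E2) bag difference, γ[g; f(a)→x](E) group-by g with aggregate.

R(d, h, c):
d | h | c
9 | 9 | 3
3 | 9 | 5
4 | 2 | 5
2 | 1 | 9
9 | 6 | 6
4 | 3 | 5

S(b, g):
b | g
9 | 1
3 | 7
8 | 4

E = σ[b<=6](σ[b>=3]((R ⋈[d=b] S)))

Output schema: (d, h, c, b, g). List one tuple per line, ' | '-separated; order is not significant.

Stepwise |·|:
  R → 6
  S → 3
  (R ⋈[d=b] S) → 3
  σ[b>=3]((R ⋈[d=b] S)) → 3
  σ[b<=6](σ[b>=3]((R ⋈[d=b] S))) → 1

== RESULT ==
d | h | c | b | g
3 | 9 | 5 | 3 | 7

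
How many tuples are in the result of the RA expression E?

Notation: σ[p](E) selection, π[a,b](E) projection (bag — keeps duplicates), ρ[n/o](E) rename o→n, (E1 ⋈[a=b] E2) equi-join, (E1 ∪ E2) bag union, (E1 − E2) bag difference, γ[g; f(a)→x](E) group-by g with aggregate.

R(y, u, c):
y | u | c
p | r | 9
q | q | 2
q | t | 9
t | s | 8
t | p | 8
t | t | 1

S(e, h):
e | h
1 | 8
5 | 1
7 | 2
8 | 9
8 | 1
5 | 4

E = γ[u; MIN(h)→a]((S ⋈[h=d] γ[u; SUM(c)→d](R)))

Row counts bottom-up:
  S → 6
  R → 6
  γ[u; SUM(c)→d](R) → 5
  (S ⋈[h=d] γ[u; SUM(c)→d](R)) → 4
  γ[u; MIN(h)→a]((S ⋈[h=d] γ[u; SUM(c)→d](R))) → 4

|E| = 4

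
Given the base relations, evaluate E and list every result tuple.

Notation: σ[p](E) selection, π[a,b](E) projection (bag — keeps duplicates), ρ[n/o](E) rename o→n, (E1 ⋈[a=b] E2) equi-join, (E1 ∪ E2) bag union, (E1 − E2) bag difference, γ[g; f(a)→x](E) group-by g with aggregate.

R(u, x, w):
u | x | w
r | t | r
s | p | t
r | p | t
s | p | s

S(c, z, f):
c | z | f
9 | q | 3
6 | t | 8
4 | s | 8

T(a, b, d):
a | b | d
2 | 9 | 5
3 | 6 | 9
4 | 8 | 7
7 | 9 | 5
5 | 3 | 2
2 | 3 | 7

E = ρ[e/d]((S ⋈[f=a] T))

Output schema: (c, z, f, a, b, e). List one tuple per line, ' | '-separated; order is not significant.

Subexpression sizes:
  S → 3
  T → 6
  (S ⋈[f=a] T) → 1
  ρ[e/d]((S ⋈[f=a] T)) → 1

== RESULT ==
c | z | f | a | b | e
9 | q | 3 | 3 | 6 | 9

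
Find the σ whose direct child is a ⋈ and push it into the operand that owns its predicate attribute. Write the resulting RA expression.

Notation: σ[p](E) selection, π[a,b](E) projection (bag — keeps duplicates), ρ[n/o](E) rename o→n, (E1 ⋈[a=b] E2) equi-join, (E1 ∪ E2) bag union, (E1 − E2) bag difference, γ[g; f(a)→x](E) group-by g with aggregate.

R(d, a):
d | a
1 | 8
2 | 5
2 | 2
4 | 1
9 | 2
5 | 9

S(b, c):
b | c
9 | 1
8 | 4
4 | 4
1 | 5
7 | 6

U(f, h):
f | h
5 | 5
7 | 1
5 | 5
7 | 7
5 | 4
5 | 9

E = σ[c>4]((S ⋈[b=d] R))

σ filters on c, owned by the left side.
E' = (σ[c>4](S) ⋈[b=d] R)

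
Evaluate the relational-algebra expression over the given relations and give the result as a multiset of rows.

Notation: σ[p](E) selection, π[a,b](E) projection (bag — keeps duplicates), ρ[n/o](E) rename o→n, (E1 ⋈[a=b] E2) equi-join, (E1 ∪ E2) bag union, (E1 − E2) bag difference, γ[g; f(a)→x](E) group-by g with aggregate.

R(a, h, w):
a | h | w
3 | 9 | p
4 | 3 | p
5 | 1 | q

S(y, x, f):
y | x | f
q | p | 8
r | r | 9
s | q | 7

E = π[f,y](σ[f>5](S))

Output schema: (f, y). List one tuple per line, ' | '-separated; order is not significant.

Subexpression sizes:
  S → 3
  σ[f>5](S) → 3
  π[f,y](σ[f>5](S)) → 3

== RESULT ==
f | y
7 | s
8 | q
9 | r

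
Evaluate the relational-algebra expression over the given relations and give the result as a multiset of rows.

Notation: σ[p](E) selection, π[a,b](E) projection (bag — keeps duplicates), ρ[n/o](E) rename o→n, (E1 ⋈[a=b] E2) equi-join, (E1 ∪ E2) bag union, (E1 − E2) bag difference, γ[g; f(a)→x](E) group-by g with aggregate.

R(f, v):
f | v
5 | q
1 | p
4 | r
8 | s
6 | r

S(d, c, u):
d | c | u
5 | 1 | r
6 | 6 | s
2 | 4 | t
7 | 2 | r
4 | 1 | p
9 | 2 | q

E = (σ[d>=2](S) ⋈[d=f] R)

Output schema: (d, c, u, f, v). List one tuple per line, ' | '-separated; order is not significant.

Per-node cardinality:
  S → 6
  σ[d>=2](S) → 6
  R → 5
  (σ[d>=2](S) ⋈[d=f] R) → 3

== RESULT ==
d | c | u | f | v
4 | 1 | p | 4 | r
5 | 1 | r | 5 | q
6 | 6 | s | 6 | r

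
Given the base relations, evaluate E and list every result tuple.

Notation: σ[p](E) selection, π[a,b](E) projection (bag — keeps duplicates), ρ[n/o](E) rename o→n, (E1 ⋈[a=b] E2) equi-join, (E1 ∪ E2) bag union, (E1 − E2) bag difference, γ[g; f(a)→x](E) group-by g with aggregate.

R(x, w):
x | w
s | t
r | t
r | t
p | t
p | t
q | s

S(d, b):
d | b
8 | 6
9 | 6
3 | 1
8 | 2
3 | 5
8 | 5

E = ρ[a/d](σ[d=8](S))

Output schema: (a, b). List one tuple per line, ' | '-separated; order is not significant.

Row counts bottom-up:
  S → 6
  σ[d=8](S) → 3
  ρ[a/d](σ[d=8](S)) → 3

== RESULT ==
a | b
8 | 2
8 | 5
8 | 6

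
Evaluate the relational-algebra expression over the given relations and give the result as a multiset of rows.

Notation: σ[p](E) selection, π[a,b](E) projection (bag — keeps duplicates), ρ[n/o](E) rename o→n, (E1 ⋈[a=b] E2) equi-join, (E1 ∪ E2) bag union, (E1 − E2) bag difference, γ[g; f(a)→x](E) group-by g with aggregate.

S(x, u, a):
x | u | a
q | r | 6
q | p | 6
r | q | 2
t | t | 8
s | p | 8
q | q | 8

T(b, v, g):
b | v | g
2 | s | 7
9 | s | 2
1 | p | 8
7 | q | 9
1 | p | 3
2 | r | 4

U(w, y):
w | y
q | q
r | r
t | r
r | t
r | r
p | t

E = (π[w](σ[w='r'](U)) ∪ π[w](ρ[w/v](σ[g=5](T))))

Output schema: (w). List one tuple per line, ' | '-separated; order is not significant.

Per-node cardinality:
  U → 6
  σ[w='r'](U) → 3
  π[w](σ[w='r'](U)) → 3
  T → 6
  σ[g=5](T) → 0
  ρ[w/v](σ[g=5](T)) → 0
  π[w](ρ[w/v](σ[g=5](T))) → 0
  (π[w](σ[w='r'](U)) ∪ π[w](ρ[w/v](σ[g=5](T)))) → 3

== RESULT ==
w
r
r
r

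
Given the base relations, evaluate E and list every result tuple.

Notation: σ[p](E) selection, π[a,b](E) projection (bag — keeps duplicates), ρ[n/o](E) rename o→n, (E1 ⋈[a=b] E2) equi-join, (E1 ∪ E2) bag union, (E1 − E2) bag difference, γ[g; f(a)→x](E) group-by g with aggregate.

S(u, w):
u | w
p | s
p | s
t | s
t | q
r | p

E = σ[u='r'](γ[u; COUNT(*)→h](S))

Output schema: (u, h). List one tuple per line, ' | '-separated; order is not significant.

Stepwise |·|:
  S → 5
  γ[u; COUNT(*)→h](S) → 3
  σ[u='r'](γ[u; COUNT(*)→h](S)) → 1

== RESULT ==
u | h
r | 1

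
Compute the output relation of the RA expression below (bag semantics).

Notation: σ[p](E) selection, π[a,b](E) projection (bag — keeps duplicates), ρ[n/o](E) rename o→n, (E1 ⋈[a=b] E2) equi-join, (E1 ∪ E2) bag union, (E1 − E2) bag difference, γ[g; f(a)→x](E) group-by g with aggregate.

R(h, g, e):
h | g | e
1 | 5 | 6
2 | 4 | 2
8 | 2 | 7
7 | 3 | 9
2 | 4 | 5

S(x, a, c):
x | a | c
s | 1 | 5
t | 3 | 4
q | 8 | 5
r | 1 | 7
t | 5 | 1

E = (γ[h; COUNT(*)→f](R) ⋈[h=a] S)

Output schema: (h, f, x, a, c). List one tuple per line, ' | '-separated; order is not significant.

Per-node cardinality:
  R → 5
  γ[h; COUNT(*)→f](R) → 4
  S → 5
  (γ[h; COUNT(*)→f](R) ⋈[h=a] S) → 3

== RESULT ==
h | f | x | a | c
1 | 1 | r | 1 | 7
1 | 1 | s | 1 | 5
8 | 1 | q | 8 | 5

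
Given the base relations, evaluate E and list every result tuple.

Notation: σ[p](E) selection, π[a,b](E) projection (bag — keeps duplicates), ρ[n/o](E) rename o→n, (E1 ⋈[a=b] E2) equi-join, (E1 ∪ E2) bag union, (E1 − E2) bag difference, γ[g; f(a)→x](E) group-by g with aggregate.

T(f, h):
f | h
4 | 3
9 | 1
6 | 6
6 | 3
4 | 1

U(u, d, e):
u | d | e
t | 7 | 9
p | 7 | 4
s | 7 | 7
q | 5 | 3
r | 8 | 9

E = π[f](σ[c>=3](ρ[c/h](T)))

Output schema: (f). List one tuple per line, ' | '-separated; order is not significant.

Row counts bottom-up:
  T → 5
  ρ[c/h](T) → 5
  σ[c>=3](ρ[c/h](T)) → 3
  π[f](σ[c>=3](ρ[c/h](T))) → 3

== RESULT ==
f
4
6
6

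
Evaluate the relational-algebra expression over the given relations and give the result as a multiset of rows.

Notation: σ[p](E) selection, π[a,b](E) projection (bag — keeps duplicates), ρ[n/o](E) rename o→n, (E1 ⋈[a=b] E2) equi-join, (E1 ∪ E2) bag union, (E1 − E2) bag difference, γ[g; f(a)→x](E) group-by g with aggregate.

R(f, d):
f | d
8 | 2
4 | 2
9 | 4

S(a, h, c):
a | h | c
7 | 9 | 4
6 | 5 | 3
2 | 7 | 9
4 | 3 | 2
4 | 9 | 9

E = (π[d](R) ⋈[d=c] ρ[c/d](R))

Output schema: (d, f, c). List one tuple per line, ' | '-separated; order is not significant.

Stepwise |·|:
  R → 3
  π[d](R) → 3
  R → 3
  ρ[c/d](R) → 3
  (π[d](R) ⋈[d=c] ρ[c/d](R)) → 5

== RESULT ==
d | f | c
2 | 4 | 2
2 | 4 | 2
2 | 8 | 2
2 | 8 | 2
4 | 9 | 4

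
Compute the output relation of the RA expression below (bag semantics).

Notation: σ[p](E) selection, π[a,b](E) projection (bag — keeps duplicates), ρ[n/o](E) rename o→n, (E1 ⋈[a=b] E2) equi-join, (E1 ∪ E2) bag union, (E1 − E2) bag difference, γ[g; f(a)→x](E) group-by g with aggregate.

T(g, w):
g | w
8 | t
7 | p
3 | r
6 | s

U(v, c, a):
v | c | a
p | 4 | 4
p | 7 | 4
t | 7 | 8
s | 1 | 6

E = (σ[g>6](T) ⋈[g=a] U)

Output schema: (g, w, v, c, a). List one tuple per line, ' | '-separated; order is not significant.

Per-node cardinality:
  T → 4
  σ[g>6](T) → 2
  U → 4
  (σ[g>6](T) ⋈[g=a] U) → 1

== RESULT ==
g | w | v | c | a
8 | t | t | 7 | 8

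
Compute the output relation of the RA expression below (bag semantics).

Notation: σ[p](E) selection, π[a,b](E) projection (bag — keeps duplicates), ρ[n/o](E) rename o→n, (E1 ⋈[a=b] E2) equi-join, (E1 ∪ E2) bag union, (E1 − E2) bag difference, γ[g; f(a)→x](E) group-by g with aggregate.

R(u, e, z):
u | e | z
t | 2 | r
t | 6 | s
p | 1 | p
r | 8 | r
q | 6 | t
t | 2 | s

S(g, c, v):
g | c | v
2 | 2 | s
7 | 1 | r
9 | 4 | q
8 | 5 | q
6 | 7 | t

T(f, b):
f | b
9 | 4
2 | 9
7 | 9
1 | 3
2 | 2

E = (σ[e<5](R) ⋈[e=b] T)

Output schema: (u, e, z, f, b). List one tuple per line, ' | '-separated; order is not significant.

Stepwise |·|:
  R → 6
  σ[e<5](R) → 3
  T → 5
  (σ[e<5](R) ⋈[e=b] T) → 2

== RESULT ==
u | e | z | f | b
t | 2 | r | 2 | 2
t | 2 | s | 2 | 2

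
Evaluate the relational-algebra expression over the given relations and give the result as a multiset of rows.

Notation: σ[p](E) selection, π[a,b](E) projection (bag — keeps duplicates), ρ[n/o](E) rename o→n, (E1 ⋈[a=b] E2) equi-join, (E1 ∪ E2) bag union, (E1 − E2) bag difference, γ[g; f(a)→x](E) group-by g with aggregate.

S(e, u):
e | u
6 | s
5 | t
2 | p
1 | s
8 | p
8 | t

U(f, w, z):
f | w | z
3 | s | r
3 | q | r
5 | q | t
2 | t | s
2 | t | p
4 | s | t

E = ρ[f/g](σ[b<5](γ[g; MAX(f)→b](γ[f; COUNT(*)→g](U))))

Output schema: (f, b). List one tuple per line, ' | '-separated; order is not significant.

Row counts bottom-up:
  U → 6
  γ[f; COUNT(*)→g](U) → 4
  γ[g; MAX(f)→b](γ[f; COUNT(*)→g](U)) → 2
  σ[b<5](γ[g; MAX(f)→b](γ[f; COUNT(*)→g](U))) → 1
  ρ[f/g](σ[b<5](γ[g; MAX(f)→b](γ[f; COUNT(*)→g](U)))) → 1

== RESULT ==
f | b
2 | 3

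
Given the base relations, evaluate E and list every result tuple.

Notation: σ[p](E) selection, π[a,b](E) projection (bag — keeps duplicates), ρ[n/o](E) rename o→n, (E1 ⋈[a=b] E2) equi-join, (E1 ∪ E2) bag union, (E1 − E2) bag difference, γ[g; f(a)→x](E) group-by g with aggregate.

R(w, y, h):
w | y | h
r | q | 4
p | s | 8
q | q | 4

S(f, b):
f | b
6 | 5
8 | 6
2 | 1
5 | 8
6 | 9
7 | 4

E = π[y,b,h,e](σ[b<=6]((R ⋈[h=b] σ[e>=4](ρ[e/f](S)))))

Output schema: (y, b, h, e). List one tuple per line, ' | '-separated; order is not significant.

Stepwise |·|:
  R → 3
  S → 6
  ρ[e/f](S) → 6
  σ[e>=4](ρ[e/f](S)) → 5
  (R ⋈[h=b] σ[e>=4](ρ[e/f](S))) → 3
  σ[b<=6]((R ⋈[h=b] σ[e>=4](ρ[e/f](S)))) → 2
  π[y,b,h,e](σ[b<=6]((R ⋈[h=b] σ[e>=4](ρ[e/f](S))))) → 2

== RESULT ==
y | b | h | e
q | 4 | 4 | 7
q | 4 | 4 | 7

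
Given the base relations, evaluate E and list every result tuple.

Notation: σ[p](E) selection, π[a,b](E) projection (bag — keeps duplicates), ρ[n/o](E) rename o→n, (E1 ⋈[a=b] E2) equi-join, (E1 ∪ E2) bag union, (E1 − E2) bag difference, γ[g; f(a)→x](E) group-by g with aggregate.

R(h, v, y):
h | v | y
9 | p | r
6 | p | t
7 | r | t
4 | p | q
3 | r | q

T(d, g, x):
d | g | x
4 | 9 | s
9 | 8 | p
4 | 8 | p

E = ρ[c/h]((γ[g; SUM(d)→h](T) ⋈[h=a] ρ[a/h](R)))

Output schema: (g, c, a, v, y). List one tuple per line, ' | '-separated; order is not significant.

Row counts bottom-up:
  T → 3
  γ[g; SUM(d)→h](T) → 2
  R → 5
  ρ[a/h](R) → 5
  (γ[g; SUM(d)→h](T) ⋈[h=a] ρ[a/h](R)) → 1
  ρ[c/h]((γ[g; SUM(d)→h](T) ⋈[h=a] ρ[a/h](R))) → 1

== RESULT ==
g | c | a | v | y
9 | 4 | 4 | p | q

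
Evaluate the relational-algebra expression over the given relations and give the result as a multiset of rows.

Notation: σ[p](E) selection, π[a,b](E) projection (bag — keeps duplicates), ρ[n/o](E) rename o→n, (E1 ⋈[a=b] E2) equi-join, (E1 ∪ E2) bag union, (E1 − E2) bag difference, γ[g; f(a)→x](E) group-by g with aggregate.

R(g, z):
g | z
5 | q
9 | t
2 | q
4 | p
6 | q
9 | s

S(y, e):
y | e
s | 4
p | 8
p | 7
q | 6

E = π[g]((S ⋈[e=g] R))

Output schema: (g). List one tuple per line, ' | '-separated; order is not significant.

Per-node cardinality:
  S → 4
  R → 6
  (S ⋈[e=g] R) → 2
  π[g]((S ⋈[e=g] R)) → 2

== RESULT ==
g
4
6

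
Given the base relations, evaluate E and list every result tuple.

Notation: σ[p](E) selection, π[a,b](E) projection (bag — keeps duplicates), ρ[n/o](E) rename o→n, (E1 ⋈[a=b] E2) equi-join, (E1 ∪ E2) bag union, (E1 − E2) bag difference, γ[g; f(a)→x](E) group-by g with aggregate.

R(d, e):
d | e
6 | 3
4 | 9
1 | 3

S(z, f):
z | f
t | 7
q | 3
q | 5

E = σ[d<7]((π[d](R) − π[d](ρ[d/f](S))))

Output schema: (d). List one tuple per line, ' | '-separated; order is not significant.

Row counts bottom-up:
  R → 3
  π[d](R) → 3
  S → 3
  ρ[d/f](S) → 3
  π[d](ρ[d/f](S)) → 3
  (π[d](R) − π[d](ρ[d/f](S))) → 3
  σ[d<7]((π[d](R) − π[d](ρ[d/f](S)))) → 3

== RESULT ==
d
1
4
6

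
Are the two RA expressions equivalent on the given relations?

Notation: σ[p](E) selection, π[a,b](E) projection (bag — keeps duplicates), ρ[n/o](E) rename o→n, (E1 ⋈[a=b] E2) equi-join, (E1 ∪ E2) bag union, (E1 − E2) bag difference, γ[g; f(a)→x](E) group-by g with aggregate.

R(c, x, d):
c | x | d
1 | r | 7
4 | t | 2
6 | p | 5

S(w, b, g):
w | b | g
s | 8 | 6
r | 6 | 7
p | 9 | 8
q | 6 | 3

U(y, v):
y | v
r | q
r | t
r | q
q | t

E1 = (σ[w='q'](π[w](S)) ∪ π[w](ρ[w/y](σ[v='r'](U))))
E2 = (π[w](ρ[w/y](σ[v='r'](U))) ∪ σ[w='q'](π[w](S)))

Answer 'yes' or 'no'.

E1 stepwise |·|:
  S → 4
  π[w](S) → 4
  σ[w='q'](π[w](S)) → 1
  U → 4
  σ[v='r'](U) → 0
  ρ[w/y](σ[v='r'](U)) → 0
  π[w](ρ[w/y](σ[v='r'](U))) → 0
  (σ[w='q'](π[w](S)) ∪ π[w](ρ[w/y](σ[v='r'](U)))) → 1
E2 stepwise |·|:
  U → 4
  σ[v='r'](U) → 0
  ρ[w/y](σ[v='r'](U)) → 0
  π[w](ρ[w/y](σ[v='r'](U))) → 0
  S → 4
  π[w](S) → 4
  σ[w='q'](π[w](S)) → 1
  (π[w](ρ[w/y](σ[v='r'](U))) ∪ σ[w='q'](π[w](S))) → 1

E1 and E2 produce the same multiset:
w
q

yes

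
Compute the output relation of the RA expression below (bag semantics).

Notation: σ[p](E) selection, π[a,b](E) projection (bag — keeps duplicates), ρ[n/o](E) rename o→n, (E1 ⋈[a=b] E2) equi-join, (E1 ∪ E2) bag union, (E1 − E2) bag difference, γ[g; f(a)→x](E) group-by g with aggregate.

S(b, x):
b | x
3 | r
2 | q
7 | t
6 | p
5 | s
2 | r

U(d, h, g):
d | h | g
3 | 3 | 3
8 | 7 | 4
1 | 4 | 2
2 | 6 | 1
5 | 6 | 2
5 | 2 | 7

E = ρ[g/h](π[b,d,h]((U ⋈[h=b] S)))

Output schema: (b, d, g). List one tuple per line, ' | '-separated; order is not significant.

Stepwise |·|:
  U → 6
  S → 6
  (U ⋈[h=b] S) → 6
  π[b,d,h]((U ⋈[h=b] S)) → 6
  ρ[g/h](π[b,d,h]((U ⋈[h=b] S))) → 6

== RESULT ==
b | d | g
2 | 5 | 2
2 | 5 | 2
3 | 3 | 3
6 | 2 | 6
6 | 5 | 6
7 | 8 | 7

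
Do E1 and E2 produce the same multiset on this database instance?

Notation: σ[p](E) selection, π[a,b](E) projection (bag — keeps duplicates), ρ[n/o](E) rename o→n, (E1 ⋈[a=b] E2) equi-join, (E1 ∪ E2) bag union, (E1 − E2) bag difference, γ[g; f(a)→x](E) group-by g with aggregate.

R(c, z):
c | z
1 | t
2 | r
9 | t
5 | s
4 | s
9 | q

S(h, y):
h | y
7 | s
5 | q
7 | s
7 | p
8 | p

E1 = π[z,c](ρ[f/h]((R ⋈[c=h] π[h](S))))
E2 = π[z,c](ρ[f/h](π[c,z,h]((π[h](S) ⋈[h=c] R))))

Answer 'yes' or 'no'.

E1 subexpression sizes:
  R → 6
  S → 5
  π[h](S) → 5
  (R ⋈[c=h] π[h](S)) → 1
  ρ[f/h]((R ⋈[c=h] π[h](S))) → 1
  π[z,c](ρ[f/h]((R ⋈[c=h] π[h](S)))) → 1
E2 subexpression sizes:
  S → 5
  π[h](S) → 5
  R → 6
  (π[h](S) ⋈[h=c] R) → 1
  π[c,z,h]((π[h](S) ⋈[h=c] R)) → 1
  ρ[f/h](π[c,z,h]((π[h](S) ⋈[h=c] R))) → 1
  π[z,c](ρ[f/h](π[c,z,h]((π[h](S) ⋈[h=c] R)))) → 1

E1 and E2 produce the same multiset:
z | c
s | 5

yes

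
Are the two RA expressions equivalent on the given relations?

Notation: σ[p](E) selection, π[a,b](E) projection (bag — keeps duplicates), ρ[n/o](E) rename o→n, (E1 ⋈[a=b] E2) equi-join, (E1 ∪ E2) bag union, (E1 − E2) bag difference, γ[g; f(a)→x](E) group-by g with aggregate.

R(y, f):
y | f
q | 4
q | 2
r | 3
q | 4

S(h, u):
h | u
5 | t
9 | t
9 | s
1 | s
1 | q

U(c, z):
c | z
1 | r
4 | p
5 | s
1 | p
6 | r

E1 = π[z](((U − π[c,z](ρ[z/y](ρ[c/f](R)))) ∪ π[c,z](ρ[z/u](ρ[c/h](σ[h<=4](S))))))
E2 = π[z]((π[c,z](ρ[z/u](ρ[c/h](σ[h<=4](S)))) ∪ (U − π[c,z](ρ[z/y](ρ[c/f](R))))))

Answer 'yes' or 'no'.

E1 per-node cardinality:
  U → 5
  R → 4
  ρ[c/f](R) → 4
  ρ[z/y](ρ[c/f](R)) → 4
  π[c,z](ρ[z/y](ρ[c/f](R))) → 4
  (U − π[c,z](ρ[z/y](ρ[c/f](R)))) → 5
  S → 5
  σ[h<=4](S) → 2
  ρ[c/h](σ[h<=4](S)) → 2
  ρ[z/u](ρ[c/h](σ[h<=4](S))) → 2
  π[c,z](ρ[z/u](ρ[c/h](σ[h<=4](S)))) → 2
  ((U − π[c,z](ρ[z/y](ρ[c/f](R)))) ∪ π[c,z](ρ[z/u](ρ[c/h](σ[h<=4](S))))) → 7
  π[z](((U − π[c,z](ρ[z/y](ρ[c/f](R)))) ∪ π[c,z](ρ[z/u](ρ[c/h](σ[h<=4](S)))))) → 7
E2 per-node cardinality:
  S → 5
  σ[h<=4](S) → 2
  ρ[c/h](σ[h<=4](S)) → 2
  ρ[z/u](ρ[c/h](σ[h<=4](S))) → 2
  π[c,z](ρ[z/u](ρ[c/h](σ[h<=4](S)))) → 2
  U → 5
  R → 4
  ρ[c/f](R) → 4
  ρ[z/y](ρ[c/f](R)) → 4
  π[c,z](ρ[z/y](ρ[c/f](R))) → 4
  (U − π[c,z](ρ[z/y](ρ[c/f](R)))) → 5
  (π[c,z](ρ[z/u](ρ[c/h](σ[h<=4](S)))) ∪ (U − π[c,z](ρ[z/y](ρ[c/f](R))))) → 7
  π[z]((π[c,z](ρ[z/u](ρ[c/h](σ[h<=4](S)))) ∪ (U − π[c,z](ρ[z/y](ρ[c/f](R)))))) → 7

E1 and E2 produce the same multiset:
z
p
p
q
r
r
s
s

yes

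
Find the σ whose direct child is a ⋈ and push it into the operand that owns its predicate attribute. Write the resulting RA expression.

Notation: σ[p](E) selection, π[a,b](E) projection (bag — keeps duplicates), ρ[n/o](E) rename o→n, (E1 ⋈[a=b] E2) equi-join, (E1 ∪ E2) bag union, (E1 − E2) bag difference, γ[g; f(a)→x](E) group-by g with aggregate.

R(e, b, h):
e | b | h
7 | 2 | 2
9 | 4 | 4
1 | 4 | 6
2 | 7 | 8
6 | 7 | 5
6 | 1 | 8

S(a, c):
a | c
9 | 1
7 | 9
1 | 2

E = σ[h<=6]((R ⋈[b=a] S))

σ filters on h, owned by the left side.
E' = (σ[h<=6](R) ⋈[b=a] S)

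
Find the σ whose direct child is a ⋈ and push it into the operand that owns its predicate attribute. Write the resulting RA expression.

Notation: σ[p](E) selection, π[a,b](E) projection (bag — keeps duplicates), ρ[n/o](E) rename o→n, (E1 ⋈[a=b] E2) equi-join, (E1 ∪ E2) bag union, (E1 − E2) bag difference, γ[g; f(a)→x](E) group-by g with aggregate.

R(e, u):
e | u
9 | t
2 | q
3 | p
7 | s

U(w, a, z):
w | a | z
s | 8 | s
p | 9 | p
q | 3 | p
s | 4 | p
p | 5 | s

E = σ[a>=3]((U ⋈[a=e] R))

σ filters on a, owned by the left side.
E' = (σ[a>=3](U) ⋈[a=e] R)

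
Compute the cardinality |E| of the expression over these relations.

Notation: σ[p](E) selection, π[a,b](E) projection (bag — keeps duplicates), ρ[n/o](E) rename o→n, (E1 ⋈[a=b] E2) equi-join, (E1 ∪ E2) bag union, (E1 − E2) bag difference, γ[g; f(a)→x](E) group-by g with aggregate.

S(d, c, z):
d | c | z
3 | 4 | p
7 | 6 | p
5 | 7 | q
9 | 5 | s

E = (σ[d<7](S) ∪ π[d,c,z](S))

Subexpression sizes:
  S → 4
  σ[d<7](S) → 2
  S → 4
  π[d,c,z](S) → 4
  (σ[d<7](S) ∪ π[d,c,z](S)) → 6

|E| = 6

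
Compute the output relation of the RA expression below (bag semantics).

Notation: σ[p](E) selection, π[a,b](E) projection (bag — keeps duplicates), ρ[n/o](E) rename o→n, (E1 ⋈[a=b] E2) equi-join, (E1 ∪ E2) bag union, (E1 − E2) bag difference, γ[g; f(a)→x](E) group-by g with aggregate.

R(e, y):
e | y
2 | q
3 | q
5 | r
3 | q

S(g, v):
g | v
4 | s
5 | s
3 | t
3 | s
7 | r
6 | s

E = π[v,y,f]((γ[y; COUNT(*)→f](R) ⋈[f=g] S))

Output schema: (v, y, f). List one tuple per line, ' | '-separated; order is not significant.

Subexpression sizes:
  R → 4
  γ[y; COUNT(*)→f](R) → 2
  S → 6
  (γ[y; COUNT(*)→f](R) ⋈[f=g] S) → 2
  π[v,y,f]((γ[y; COUNT(*)→f](R) ⋈[f=g] S)) → 2

== RESULT ==
v | y | f
s | q | 3
t | q | 3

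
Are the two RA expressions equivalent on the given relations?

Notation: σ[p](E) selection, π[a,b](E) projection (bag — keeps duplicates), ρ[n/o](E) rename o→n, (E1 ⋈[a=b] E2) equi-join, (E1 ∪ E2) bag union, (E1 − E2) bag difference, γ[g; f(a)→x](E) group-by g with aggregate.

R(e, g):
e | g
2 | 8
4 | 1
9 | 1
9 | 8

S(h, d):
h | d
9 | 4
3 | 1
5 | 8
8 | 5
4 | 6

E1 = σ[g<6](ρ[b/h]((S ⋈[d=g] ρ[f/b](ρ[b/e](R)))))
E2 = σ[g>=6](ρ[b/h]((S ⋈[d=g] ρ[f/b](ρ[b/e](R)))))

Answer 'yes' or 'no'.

E1 stepwise |·|:
  S → 5
  R → 4
  ρ[b/e](R) → 4
  ρ[f/b](ρ[b/e](R)) → 4
  (S ⋈[d=g] ρ[f/b](ρ[b/e](R))) → 4
  ρ[b/h]((S ⋈[d=g] ρ[f/b](ρ[b/e](R)))) → 4
  σ[g<6](ρ[b/h]((S ⋈[d=g] ρ[f/b](ρ[b/e](R))))) → 2
E2 stepwise |·|:
  S → 5
  R → 4
  ρ[b/e](R) → 4
  ρ[f/b](ρ[b/e](R)) → 4
  (S ⋈[d=g] ρ[f/b](ρ[b/e](R))) → 4
  ρ[b/h]((S ⋈[d=g] ρ[f/b](ρ[b/e](R)))) → 4
  σ[g>=6](ρ[b/h]((S ⋈[d=g] ρ[f/b](ρ[b/e](R))))) → 2

E1 result:
b | d | f | g
3 | 1 | 4 | 1
3 | 1 | 9 | 1
E2 result:
b | d | f | g
5 | 8 | 2 | 8
5 | 8 | 9 | 8
Witness: (5, 8, 2, 8) appears 0× in E1 but 1× in E2.

no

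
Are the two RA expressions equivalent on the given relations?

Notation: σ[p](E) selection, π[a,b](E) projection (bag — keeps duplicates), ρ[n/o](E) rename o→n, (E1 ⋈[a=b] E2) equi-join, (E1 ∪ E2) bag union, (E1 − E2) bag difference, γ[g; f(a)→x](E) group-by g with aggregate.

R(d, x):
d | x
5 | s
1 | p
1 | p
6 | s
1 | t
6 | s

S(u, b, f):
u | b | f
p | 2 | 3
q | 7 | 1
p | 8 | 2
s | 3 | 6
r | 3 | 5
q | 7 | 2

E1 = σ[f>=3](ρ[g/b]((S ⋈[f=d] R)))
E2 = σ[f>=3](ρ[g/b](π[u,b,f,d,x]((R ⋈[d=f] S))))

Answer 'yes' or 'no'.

E1 row counts bottom-up:
  S → 6
  R → 6
  (S ⋈[f=d] R) → 6
  ρ[g/b]((S ⋈[f=d] R)) → 6
  σ[f>=3](ρ[g/b]((S ⋈[f=d] R))) → 3
E2 row counts bottom-up:
  R → 6
  S → 6
  (R ⋈[d=f] S) → 6
  π[u,b,f,d,x]((R ⋈[d=f] S)) → 6
  ρ[g/b](π[u,b,f,d,x]((R ⋈[d=f] S))) → 6
  σ[f>=3](ρ[g/b](π[u,b,f,d,x]((R ⋈[d=f] S)))) → 3

E1 and E2 produce the same multiset:
u | g | f | d | x
r | 3 | 5 | 5 | s
s | 3 | 6 | 6 | s
s | 3 | 6 | 6 | s

yes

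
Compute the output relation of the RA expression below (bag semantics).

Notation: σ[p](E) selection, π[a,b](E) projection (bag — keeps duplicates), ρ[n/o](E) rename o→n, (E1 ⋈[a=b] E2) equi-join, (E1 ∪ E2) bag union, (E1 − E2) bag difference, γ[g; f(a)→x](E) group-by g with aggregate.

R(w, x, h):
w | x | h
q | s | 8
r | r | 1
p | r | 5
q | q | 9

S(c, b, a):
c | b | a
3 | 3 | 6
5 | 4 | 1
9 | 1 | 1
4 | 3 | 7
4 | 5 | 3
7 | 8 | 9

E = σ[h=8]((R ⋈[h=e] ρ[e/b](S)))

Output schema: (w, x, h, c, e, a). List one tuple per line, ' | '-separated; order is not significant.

Subexpression sizes:
  R → 4
  S → 6
  ρ[e/b](S) → 6
  (R ⋈[h=e] ρ[e/b](S)) → 3
  σ[h=8]((R ⋈[h=e] ρ[e/b](S))) → 1

== RESULT ==
w | x | h | c | e | a
q | s | 8 | 7 | 8 | 9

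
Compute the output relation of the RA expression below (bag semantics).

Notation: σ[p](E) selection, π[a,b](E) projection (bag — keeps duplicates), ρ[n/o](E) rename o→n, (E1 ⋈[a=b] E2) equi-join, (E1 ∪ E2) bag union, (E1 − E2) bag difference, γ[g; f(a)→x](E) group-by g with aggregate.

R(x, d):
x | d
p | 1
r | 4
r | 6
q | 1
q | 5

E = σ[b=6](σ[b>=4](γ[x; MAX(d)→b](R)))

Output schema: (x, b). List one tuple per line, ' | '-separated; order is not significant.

Subexpression sizes:
  R → 5
  γ[x; MAX(d)→b](R) → 3
  σ[b>=4](γ[x; MAX(d)→b](R)) → 2
  σ[b=6](σ[b>=4](γ[x; MAX(d)→b](R))) → 1

== RESULT ==
x | b
r | 6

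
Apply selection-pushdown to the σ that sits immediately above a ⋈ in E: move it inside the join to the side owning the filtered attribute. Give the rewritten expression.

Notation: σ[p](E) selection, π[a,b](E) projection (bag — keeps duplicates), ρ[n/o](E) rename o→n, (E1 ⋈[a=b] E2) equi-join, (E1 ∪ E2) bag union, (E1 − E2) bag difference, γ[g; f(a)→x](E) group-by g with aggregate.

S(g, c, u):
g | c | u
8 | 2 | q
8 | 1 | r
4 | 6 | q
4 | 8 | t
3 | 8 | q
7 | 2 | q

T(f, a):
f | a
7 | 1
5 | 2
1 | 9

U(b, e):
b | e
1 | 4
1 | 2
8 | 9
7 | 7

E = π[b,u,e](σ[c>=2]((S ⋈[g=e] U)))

σ filters on c, owned by the left side.
E' = π[b,u,e]((σ[c>=2](S) ⋈[g=e] U))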